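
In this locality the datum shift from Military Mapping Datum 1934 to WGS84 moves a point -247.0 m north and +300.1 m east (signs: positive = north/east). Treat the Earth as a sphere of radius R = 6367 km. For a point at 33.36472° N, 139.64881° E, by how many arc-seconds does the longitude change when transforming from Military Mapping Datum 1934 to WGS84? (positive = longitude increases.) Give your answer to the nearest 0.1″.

Δλ = 11.6″

At latitude 33.36472°, cos φ = 0.835187.
One radian of longitude at latitude φ spans R cos φ, so Δλ = ΔE / (R cos φ) = 300.1 / (6367000 × 0.835187) = 5.6435e-05 rad = 11.641″.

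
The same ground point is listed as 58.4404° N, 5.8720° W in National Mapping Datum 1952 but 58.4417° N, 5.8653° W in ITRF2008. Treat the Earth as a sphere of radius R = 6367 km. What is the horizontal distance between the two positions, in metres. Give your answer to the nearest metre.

416 m

Δφ = 58.4417° − 58.4404° = +0.0013°; Δλ = -5.8653° − -5.8720° = +0.0067°.
1° along a meridian = πR/180 = 111125 m.
ΔN = Δφ × 111125 = 144.5 m; ΔE = Δλ × 111125 × cos(58.4404°) = +0.0067 × 111125 × 0.523385 = 389.7 m.
Distance = √(ΔE² + ΔN²) = √(389.7² + 144.5²) = 415.6 m.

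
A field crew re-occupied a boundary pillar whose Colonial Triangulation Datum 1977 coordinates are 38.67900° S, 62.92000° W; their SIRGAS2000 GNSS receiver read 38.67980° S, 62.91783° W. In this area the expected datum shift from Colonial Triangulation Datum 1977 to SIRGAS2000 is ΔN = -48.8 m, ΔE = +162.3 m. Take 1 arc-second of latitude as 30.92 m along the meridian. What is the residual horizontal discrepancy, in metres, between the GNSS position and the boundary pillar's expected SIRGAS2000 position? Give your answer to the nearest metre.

Observed coordinate differences: Δφ = -0.00080°, Δλ = +0.00217°.
Converting to metres (1° lat = 111312 m, cos φ = 0.780660): observed ΔN = -89.0 m, observed ΔE = 188.6 m.
Subtracting the expected shift leaves a residual of -89.0 − (-48.8) = -40.2 m north and 188.6 − (162.3) = 26.3 m east.
Residual distance = √((-40.2)² + 26.3²) = 48.1 m.

48 m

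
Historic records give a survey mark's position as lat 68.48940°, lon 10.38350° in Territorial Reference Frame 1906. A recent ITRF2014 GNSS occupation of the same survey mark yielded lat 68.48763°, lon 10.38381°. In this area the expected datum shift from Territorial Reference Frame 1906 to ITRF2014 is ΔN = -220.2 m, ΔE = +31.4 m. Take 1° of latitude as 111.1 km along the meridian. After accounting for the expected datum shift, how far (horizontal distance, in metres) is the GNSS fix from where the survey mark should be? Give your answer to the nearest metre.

Observed coordinate differences: Δφ = -0.00177°, Δλ = +0.00031°.
Converting to metres (1° lat = 111100 m, cos φ = 0.366673): observed ΔN = -196.6 m, observed ΔE = 12.6 m.
Subtracting the expected shift leaves a residual of -196.6 − (-220.2) = 23.6 m north and 12.6 − (31.4) = -18.8 m east.
Residual distance = √(23.6² + (-18.8)²) = 30.1 m.

30 m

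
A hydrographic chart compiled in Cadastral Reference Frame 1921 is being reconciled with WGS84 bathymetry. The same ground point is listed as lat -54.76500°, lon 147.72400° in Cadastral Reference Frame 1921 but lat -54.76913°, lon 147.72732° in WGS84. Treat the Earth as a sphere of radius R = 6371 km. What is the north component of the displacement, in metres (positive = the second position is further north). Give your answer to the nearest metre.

Δφ = -54.76913° − -54.76500° = -0.00413°; Δλ = 147.72732° − 147.72400° = +0.00332°.
1° along a meridian = πR/180 = 111195 m.
ΔN = Δφ × 111195 = -459.2 m; ΔE = Δλ × 111195 × cos(-54.76500°) = +0.00332 × 111195 × 0.576931 = 213.0 m.

ΔN = -459 m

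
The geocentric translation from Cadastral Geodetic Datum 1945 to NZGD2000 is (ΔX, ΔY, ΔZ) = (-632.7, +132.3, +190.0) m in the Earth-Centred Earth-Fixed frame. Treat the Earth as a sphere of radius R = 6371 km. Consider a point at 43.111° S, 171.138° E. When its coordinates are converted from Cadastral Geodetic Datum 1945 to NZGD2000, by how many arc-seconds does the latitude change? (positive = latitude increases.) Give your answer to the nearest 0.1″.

sin φ = -0.683414, cos φ = 0.730031, sin λ = 0.154055, cos λ = -0.988062.
North component: ΔN = −sin φ cos λ·ΔX − sin φ sin λ·ΔY + cos φ·ΔZ = −(-0.683414)(-0.988062)(-632.7) − (-0.683414)(0.154055)(132.3) + (0.730031)(190.0) = 579.87 m.
1° of latitude spans πR/180 = 111195 m, so Δφ = 579.87 / 111195 × 3600 = 18.774″.

Δφ = 18.8″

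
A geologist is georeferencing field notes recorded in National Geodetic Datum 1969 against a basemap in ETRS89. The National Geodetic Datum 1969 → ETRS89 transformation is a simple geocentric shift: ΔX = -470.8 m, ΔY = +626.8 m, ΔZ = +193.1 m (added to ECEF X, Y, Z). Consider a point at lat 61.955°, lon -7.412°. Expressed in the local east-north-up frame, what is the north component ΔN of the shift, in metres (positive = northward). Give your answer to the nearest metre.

ΔN = 574 m

At φ = 61.955°, λ = -7.412°: sin φ = 0.882579, cos φ = 0.470165, sin λ = -0.129003, cos λ = 0.991644.
ΔN = −sin φ cos λ·ΔX − sin φ sin λ·ΔY + cos φ·ΔZ = −(0.882579)(0.991644)(-470.8) − (0.882579)(-0.129003)(626.8) + (0.470165)(193.1) = 574.20 m.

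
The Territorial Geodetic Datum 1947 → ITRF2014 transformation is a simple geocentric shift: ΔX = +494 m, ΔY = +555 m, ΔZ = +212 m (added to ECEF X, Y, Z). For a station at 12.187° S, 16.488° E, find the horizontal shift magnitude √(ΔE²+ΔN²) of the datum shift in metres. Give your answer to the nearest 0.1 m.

At φ = -12.187°, λ = 16.488°: sin φ = -0.211103, cos φ = 0.977464, sin λ = 0.283815, cos λ = 0.958879.
ΔE = −sin λ·ΔX + cos λ·ΔY = −(0.283815)·(494) + (0.958879)·(555) = 391.97 m.
ΔN = −sin φ cos λ·ΔX − sin φ sin λ·ΔY + cos φ·ΔZ = −(-0.211103)(0.958879)(494) − (-0.211103)(0.283815)(555) + (0.977464)(212) = 340.47 m.
Horizontal magnitude = √(ΔE² + ΔN²) = √(391.97² + 340.47²) = 519.20 m.

519.2 m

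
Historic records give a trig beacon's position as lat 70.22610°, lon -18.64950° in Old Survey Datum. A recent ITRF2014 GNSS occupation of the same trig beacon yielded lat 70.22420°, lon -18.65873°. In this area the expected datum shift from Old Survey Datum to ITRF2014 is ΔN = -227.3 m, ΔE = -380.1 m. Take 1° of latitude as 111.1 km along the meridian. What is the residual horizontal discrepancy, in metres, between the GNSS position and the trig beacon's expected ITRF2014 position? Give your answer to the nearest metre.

Observed coordinate differences: Δφ = -0.00190°, Δλ = -0.00923°.
Converting to metres (1° lat = 111100 m, cos φ = 0.338309): observed ΔN = -211.1 m, observed ΔE = -346.9 m.
Subtracting the expected shift leaves a residual of -211.1 − (-227.3) = 16.2 m north and -346.9 − (-380.1) = 33.2 m east.
Residual distance = √(16.2² + 33.2²) = 36.9 m.

37 m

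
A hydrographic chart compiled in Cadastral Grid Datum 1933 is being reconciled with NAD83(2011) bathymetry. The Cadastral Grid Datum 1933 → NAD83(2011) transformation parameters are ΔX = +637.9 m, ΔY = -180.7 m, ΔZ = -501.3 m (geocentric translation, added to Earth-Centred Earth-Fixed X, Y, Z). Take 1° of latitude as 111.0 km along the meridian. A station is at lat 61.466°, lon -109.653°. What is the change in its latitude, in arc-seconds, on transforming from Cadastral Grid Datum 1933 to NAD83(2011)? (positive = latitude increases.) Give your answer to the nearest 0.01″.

sin φ = 0.878534, cos φ = 0.477680, sin λ = -0.941747, cos λ = -0.336323.
North component: ΔN = −sin φ cos λ·ΔX − sin φ sin λ·ΔY + cos φ·ΔZ = −(0.878534)(-0.336323)(637.9) − (0.878534)(-0.941747)(-180.7) + (0.477680)(-501.3) = -200.48 m.
1° of latitude spans 111000 m, so Δφ = -200.48 / 111000 × 3600 = -6.502″.

Δφ = -6.50″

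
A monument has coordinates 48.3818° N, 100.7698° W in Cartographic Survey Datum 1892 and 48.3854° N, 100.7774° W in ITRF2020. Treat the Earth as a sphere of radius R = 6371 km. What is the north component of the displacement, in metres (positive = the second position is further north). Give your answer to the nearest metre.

Δφ = 48.3854° − 48.3818° = +0.0036°; Δλ = -100.7774° − -100.7698° = -0.0076°.
1° along a meridian = πR/180 = 111195 m.
ΔN = Δφ × 111195 = 400.3 m; ΔE = Δλ × 111195 × cos(48.3818°) = -0.0076 × 111195 × 0.664164 = -561.3 m.

ΔN = 400 m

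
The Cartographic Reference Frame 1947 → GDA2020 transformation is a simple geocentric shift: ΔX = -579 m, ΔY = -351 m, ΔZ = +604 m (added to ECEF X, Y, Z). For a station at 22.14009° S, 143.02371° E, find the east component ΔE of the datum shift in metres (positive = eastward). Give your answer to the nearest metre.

ΔE = 629 m

At φ = -22.14009°, λ = 143.02371°: sin φ = -0.376872, cos φ = 0.926265, sin λ = 0.601484, cos λ = -0.798884.
ΔE = −sin λ·ΔX + cos λ·ΔY = −(0.601484)·(-579) + (-0.798884)·(-351) = 628.67 m.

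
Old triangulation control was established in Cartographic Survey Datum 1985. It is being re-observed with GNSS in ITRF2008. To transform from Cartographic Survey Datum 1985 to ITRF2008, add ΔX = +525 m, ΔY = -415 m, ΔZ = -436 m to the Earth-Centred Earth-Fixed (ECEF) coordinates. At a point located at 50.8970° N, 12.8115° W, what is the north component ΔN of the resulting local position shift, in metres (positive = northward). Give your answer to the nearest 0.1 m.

At φ = 50.8970°, λ = -12.8115°: sin φ = 0.776013, cos φ = 0.630716, sin λ = -0.221744, cos λ = 0.975105.
ΔN = −sin φ cos λ·ΔX − sin φ sin λ·ΔY + cos φ·ΔZ = −(0.776013)(0.975105)(525) − (0.776013)(-0.221744)(-415) + (0.630716)(-436) = -743.67 m.

ΔN = -743.7 m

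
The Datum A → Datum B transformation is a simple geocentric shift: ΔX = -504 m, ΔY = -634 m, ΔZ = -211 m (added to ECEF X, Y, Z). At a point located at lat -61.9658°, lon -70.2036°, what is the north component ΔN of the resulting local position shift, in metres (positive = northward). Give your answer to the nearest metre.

At φ = -61.9658°, λ = -70.2036°: sin φ = -0.882667, cos φ = 0.469999, sin λ = -0.940902, cos λ = 0.338679.
ΔN = −sin φ cos λ·ΔX − sin φ sin λ·ΔY + cos φ·ΔZ = −(-0.882667)(0.338679)(-504) − (-0.882667)(-0.940902)(-634) + (0.469999)(-211) = 276.70 m.

ΔN = 277 m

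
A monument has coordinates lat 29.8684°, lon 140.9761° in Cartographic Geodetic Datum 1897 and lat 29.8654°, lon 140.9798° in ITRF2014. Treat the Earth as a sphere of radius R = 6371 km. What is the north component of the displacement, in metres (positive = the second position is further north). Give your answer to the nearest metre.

Δφ = 29.8654° − 29.8684° = -0.0030°; Δλ = 140.9798° − 140.9761° = +0.0037°.
1° along a meridian = πR/180 = 111195 m.
ΔN = Δφ × 111195 = -333.6 m; ΔE = Δλ × 111195 × cos(29.8684°) = +0.0037 × 111195 × 0.867172 = 356.8 m.

ΔN = -334 m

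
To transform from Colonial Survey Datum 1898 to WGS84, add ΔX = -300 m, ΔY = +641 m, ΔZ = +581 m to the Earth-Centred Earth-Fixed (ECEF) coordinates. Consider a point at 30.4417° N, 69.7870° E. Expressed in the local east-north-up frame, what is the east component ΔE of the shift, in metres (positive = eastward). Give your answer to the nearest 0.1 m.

The local east axis at (φ, λ) is (−sin λ, cos λ, 0), so ΔE = −sin(69.7870°)·(-300) + cos(69.7870°)·641 = 503.00 m.

ΔE = 503.0 m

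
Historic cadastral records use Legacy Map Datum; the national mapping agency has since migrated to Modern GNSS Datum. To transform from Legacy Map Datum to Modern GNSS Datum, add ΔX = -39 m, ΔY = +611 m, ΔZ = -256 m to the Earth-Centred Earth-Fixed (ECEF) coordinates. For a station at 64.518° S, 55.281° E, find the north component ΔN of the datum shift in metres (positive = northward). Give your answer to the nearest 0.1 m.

At φ = -64.518°, λ = 55.281°: sin φ = -0.902720, cos φ = 0.430228, sin λ = 0.821955, cos λ = 0.569552.
ΔN = −sin φ cos λ·ΔX − sin φ sin λ·ΔY + cos φ·ΔZ = −(-0.902720)(0.569552)(-39) − (-0.902720)(0.821955)(611) + (0.430228)(-256) = 323.17 m.

ΔN = 323.2 m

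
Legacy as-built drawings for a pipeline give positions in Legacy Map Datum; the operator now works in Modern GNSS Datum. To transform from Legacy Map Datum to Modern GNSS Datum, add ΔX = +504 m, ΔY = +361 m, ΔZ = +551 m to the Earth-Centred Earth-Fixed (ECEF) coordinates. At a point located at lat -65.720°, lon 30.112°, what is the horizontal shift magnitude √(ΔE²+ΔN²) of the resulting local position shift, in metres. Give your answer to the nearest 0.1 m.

At φ = -65.720°, λ = 30.112°: sin φ = -0.911547, cos φ = 0.411196, sin λ = 0.501692, cos λ = 0.865046.
ΔE = −sin λ·ΔX + cos λ·ΔY = −(0.501692)·(504) + (0.865046)·(361) = 59.43 m.
ΔN = −sin φ cos λ·ΔX − sin φ sin λ·ΔY + cos φ·ΔZ = −(-0.911547)(0.865046)(504) − (-0.911547)(0.501692)(361) + (0.411196)(551) = 789.08 m.
Horizontal magnitude = √(ΔE² + ΔN²) = √(59.43² + 789.08²) = 791.31 m.

791.3 m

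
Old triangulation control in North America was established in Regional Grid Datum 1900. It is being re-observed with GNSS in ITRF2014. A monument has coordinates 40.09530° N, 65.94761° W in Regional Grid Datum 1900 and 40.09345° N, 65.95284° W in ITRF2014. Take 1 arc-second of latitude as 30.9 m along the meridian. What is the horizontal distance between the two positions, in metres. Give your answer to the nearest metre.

Δφ = 40.09345° − 40.09530° = -0.00185°; Δλ = -65.95284° − -65.94761° = -0.00523°.
1° of latitude = 3600 × 30.90 = 111240 m.
ΔN = Δφ × 111240 = -205.8 m; ΔE = Δλ × 111240 × cos(40.09530°) = -0.00523 × 111240 × 0.764974 = -445.1 m.
Distance = √(ΔE² + ΔN²) = √((-445.1)² + (-205.8)²) = 490.3 m.

490 m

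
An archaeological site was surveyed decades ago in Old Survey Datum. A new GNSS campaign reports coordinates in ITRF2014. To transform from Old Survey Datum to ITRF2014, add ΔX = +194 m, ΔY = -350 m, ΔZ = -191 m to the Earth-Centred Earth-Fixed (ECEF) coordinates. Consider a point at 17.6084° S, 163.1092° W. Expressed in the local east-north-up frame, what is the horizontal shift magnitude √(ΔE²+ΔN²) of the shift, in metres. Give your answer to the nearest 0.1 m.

442.9 m

The local east axis at (φ, λ) is (−sin λ, cos λ, 0), so ΔE = −sin(-163.1092°)·194 + cos(-163.1092°)·(-350) = 391.27 m.
The local north axis is (−sin φ cos λ, −sin φ sin λ, cos φ), giving ΔN = -56.155 + 30.763 − 182.051 = -207.44 m.
Horizontal magnitude = √(ΔE² + ΔN²) = √(391.27² + (-207.44)²) = 442.86 m.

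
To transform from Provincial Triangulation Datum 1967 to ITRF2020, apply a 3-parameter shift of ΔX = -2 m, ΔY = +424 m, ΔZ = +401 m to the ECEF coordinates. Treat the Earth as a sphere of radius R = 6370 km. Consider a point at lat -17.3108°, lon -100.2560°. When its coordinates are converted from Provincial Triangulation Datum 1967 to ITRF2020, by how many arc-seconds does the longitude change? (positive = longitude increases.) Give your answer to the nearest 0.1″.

Δλ = -2.6″

sin φ = -0.297555, cos φ = 0.954705, sin λ = -0.984022, cos λ = -0.178047.
East component: ΔE = −sin λ·ΔX + cos λ·ΔY = −(-0.984022)(-2) + (-0.178047)(424) = -77.46 m.
1° of latitude spans πR/180 = 111177 m; at latitude φ, 1° of longitude spans that × cos φ = 106141.7 m, so Δλ = -77.46 / 106141.7 × 3600 = -2.627″.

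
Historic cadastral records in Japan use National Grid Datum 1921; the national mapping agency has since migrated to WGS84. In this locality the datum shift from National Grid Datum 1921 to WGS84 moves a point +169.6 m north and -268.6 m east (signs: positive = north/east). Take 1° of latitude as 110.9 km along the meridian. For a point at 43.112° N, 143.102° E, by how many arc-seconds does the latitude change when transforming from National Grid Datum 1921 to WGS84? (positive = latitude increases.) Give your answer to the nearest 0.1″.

1° of latitude = 110.9 km, so Δφ = 169.6 / 110900 = 0.0015293° = 5.506″.

Δφ = 5.5″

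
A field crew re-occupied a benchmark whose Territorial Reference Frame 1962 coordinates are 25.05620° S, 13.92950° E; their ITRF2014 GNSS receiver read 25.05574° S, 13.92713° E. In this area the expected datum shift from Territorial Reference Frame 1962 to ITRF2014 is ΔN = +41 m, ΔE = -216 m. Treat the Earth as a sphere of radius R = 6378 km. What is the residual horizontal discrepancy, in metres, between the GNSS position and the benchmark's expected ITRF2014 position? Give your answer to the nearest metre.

Observed coordinate differences: Δφ = +0.00046°, Δλ = -0.00237°.
Converting to metres (1° lat = 111317 m, cos φ = 0.905893): observed ΔN = 51.2 m, observed ΔE = -239.0 m.
Subtracting the expected shift leaves a residual of 51.2 − (41) = 10.2 m north and -239.0 − (-216) = -23.0 m east.
Residual distance = √(10.2² + (-23.0)²) = 25.2 m.

25 m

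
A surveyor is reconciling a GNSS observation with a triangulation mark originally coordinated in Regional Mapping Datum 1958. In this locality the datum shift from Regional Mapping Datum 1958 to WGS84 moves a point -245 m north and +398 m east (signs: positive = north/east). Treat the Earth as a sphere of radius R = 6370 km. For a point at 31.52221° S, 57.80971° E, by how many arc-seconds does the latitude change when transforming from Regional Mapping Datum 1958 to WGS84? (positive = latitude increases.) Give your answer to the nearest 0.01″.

On a sphere of radius R, 1 rad of latitude = R, so Δφ = ΔN / R = -245.0 / 6370000 = -3.8462e-05 rad = -7.933″.

Δφ = -7.93″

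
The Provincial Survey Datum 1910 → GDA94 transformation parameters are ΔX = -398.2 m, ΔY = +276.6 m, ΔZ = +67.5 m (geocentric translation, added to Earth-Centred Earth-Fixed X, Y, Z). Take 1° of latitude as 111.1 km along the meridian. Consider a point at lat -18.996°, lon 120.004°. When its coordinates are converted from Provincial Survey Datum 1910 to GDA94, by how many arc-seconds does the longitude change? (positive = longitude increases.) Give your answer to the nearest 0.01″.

Δλ = 7.08″

sin φ = -0.325502, cos φ = 0.945541, sin λ = 0.865990, cos λ = -0.500060.
East component: ΔE = −sin λ·ΔX + cos λ·ΔY = −(0.865990)(-398.2) + (-0.500060)(276.6) = 206.52 m.
1° of latitude spans 111100 m; at latitude φ, 1° of longitude spans that × cos φ = 105049.6 m, so Δλ = 206.52 / 105049.6 × 3600 = 7.077″.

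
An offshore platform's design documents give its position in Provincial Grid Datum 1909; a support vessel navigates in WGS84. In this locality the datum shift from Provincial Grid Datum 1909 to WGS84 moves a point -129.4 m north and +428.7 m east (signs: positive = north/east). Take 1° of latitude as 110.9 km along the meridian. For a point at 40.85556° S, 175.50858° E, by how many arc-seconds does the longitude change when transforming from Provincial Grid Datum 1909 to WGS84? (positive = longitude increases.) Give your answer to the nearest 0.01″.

At latitude -40.85556°, cos φ = 0.756361.
1° of longitude at this latitude = 110.9 × cos φ = 83.88 km, so Δλ = 428.7 / 83880.4 = 0.0051108° = 18.399″.

Δλ = 18.40″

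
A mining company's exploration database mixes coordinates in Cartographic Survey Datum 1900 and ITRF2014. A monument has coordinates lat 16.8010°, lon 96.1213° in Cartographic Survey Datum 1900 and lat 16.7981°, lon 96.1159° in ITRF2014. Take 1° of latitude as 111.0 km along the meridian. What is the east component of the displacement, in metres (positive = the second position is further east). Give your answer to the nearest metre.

Δφ = 16.7981° − 16.8010° = -0.0029°; Δλ = 96.1159° − 96.1213° = -0.0054°.
ΔN = Δφ × 111000 = -321.9 m; ΔE = Δλ × 111000 × cos(16.8010°) = -0.0054 × 111000 × 0.957314 = -573.8 m.

ΔE = -574 m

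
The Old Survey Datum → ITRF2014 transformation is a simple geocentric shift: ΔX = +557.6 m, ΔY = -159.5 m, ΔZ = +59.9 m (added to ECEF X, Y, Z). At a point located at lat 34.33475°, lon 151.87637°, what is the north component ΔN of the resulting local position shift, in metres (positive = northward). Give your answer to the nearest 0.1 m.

The local north axis is (−sin φ cos λ, −sin φ sin λ, cos φ), giving ΔN = 277.369 + 42.406 + 49.463 = 369.24 m.

ΔN = 369.2 m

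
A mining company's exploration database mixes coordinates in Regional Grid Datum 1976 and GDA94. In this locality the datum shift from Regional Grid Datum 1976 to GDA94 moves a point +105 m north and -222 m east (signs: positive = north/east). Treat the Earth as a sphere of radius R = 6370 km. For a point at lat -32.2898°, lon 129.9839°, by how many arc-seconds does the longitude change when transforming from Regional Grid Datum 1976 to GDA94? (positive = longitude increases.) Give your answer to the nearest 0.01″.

At latitude -32.2898°, cos φ = 0.845357.
One radian of longitude at latitude φ spans R cos φ, so Δλ = ΔE / (R cos φ) = -222.0 / (6370000 × 0.845357) = -4.1226e-05 rad = -8.504″.

Δλ = -8.50″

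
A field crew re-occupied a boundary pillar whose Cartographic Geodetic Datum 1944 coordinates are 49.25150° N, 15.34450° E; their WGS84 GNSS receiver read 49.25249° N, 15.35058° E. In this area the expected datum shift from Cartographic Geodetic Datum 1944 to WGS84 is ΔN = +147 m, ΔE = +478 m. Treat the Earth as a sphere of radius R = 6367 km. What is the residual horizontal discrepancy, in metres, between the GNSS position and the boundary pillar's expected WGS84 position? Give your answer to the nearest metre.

Observed coordinate differences: Δφ = +0.00099°, Δλ = +0.00608°.
Converting to metres (1° lat = 111125 m, cos φ = 0.652740): observed ΔN = 110.0 m, observed ΔE = 441.0 m.
Subtracting the expected shift leaves a residual of 110.0 − (147) = -37.0 m north and 441.0 − (478) = -37.0 m east.
Residual distance = √((-37.0)² + (-37.0)²) = 52.3 m.

52 m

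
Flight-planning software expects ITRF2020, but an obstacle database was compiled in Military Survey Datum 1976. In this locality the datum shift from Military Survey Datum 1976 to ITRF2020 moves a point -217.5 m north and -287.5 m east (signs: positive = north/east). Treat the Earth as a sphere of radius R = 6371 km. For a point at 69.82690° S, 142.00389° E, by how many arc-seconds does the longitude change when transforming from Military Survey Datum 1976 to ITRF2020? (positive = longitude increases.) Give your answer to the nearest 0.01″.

Δλ = -26.99″

At latitude -69.82690°, cos φ = 0.344858.
One radian of longitude at latitude φ spans R cos φ, so Δλ = ΔE / (R cos φ) = -287.5 / (6371000 × 0.344858) = -1.3086e-04 rad = -26.991″.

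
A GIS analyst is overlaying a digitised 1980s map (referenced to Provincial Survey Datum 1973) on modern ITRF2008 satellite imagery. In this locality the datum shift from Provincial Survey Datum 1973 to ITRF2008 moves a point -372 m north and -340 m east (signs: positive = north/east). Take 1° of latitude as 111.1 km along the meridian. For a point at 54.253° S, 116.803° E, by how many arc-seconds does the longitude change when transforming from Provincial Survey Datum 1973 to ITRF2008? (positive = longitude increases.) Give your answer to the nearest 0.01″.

Δλ = -18.86″

At latitude -54.253°, cos φ = 0.584207.
1° of longitude at this latitude = 111.1 × cos φ = 64.91 km, so Δλ = -340.0 / 64905.4 = -0.0052384° = -18.858″.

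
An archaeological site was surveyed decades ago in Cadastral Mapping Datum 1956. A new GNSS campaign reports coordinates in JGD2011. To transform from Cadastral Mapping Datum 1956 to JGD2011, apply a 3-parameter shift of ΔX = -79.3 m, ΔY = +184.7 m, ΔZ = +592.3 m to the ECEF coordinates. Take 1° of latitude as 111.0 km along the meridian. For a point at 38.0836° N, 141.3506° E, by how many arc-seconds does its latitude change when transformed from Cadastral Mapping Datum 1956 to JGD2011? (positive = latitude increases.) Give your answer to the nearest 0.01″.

Δφ = 11.57″

sin φ = 0.616811, cos φ = 0.787112, sin λ = 0.624553, cos λ = -0.780982.
North component: ΔN = −sin φ cos λ·ΔX − sin φ sin λ·ΔY + cos φ·ΔZ = −(0.616811)(-0.780982)(-79.3) − (0.616811)(0.624553)(184.7) + (0.787112)(592.3) = 356.85 m.
1° of latitude spans 111000 m, so Δφ = 356.85 / 111000 × 3600 = 11.574″.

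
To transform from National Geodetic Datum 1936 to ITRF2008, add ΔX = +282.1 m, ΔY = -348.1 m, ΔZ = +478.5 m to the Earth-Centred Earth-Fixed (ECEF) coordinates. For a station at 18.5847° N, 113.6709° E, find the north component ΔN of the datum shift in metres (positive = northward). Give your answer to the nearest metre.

ΔN = 591 m

At φ = 18.5847°, λ = 113.6709°: sin φ = 0.318706, cos φ = 0.947854, sin λ = 0.915867, cos λ = -0.401483.
ΔN = −sin φ cos λ·ΔX − sin φ sin λ·ΔY + cos φ·ΔZ = −(0.318706)(-0.401483)(282.1) − (0.318706)(0.915867)(-348.1) + (0.947854)(478.5) = 591.25 m.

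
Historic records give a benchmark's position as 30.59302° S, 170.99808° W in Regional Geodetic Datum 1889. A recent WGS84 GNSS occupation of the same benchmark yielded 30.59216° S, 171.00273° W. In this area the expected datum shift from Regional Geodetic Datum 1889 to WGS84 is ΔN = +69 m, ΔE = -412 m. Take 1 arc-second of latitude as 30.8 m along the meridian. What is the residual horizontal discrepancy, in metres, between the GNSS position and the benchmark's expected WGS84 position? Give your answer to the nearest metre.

41 m

Observed coordinate differences: Δφ = +0.00086°, Δλ = -0.00465°.
Converting to metres (1° lat = 110880 m, cos φ = 0.860804): observed ΔN = 95.4 m, observed ΔE = -443.8 m.
Subtracting the expected shift leaves a residual of 95.4 − (69) = 26.4 m north and -443.8 − (-412) = -31.8 m east.
Residual distance = √(26.4² + (-31.8)²) = 41.3 m.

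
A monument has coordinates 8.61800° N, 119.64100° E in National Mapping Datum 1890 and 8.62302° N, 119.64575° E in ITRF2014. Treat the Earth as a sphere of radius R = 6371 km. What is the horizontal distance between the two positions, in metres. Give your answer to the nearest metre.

764 m

Δφ = 8.62302° − 8.61800° = +0.00502°; Δλ = 119.64575° − 119.64100° = +0.00475°.
1° along a meridian = πR/180 = 111195 m.
ΔN = Δφ × 111195 = 558.2 m; ΔE = Δλ × 111195 × cos(8.61800°) = +0.00475 × 111195 × 0.988709 = 522.2 m.
Distance = √(ΔE² + ΔN²) = √(522.2² + 558.2²) = 764.4 m.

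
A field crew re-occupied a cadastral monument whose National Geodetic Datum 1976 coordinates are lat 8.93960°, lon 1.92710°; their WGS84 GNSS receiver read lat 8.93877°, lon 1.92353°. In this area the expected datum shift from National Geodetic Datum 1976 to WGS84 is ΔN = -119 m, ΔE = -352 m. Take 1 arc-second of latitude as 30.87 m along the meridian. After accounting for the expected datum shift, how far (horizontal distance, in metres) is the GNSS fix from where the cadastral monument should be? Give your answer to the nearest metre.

48 m

Observed coordinate differences: Δφ = -0.00083°, Δλ = -0.00357°.
Converting to metres (1° lat = 111132 m, cos φ = 0.987853): observed ΔN = -92.2 m, observed ΔE = -391.9 m.
Subtracting the expected shift leaves a residual of -92.2 − (-119) = 26.8 m north and -391.9 − (-352) = -39.9 m east.
Residual distance = √(26.8² + (-39.9)²) = 48.1 m.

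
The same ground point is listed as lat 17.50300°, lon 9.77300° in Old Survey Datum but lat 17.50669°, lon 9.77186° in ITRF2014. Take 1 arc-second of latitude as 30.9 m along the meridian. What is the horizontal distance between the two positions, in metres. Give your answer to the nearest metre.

428 m

Δφ = 17.50669° − 17.50300° = +0.00369°; Δλ = 9.77186° − 9.77300° = -0.00114°.
1° of latitude = 3600 × 30.90 = 111240 m.
ΔN = Δφ × 111240 = 410.5 m; ΔE = Δλ × 111240 × cos(17.50300°) = -0.00114 × 111240 × 0.953701 = -120.9 m.
Distance = √(ΔE² + ΔN²) = √((-120.9)² + 410.5²) = 427.9 m.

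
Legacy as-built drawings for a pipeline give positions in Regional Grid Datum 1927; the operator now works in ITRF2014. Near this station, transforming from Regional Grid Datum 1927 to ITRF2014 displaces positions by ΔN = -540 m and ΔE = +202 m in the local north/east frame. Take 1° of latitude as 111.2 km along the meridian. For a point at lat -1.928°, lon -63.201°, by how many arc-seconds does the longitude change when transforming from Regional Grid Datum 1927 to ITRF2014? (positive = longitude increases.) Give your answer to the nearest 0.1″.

At latitude -1.928°, cos φ = 0.999434.
1° of longitude at this latitude = 111.2 × cos φ = 111.14 km, so Δλ = 202.0 / 111137.0 = 0.0018176° = 6.543″.

Δλ = 6.5″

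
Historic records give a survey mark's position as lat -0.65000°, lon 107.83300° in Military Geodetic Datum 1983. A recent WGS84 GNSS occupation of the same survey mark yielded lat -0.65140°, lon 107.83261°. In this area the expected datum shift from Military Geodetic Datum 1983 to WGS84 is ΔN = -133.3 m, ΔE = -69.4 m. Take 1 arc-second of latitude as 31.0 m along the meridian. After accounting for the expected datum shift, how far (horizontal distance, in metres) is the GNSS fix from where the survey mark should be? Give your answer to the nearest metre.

Observed coordinate differences: Δφ = -0.00140°, Δλ = -0.00039°.
Converting to metres (1° lat = 111600 m, cos φ = 0.999936): observed ΔN = -156.2 m, observed ΔE = -43.5 m.
Subtracting the expected shift leaves a residual of -156.2 − (-133.3) = -22.9 m north and -43.5 − (-69.4) = 25.9 m east.
Residual distance = √((-22.9)² + 25.9²) = 34.6 m.

35 m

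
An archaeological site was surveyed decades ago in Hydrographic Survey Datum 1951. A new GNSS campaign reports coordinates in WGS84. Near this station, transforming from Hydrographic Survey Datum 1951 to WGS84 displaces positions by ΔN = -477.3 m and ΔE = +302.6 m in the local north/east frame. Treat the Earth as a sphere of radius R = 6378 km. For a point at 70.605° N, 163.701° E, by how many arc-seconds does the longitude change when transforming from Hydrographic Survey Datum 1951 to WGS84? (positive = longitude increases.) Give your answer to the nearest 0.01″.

At latitude 70.605°, cos φ = 0.332079.
One radian of longitude at latitude φ spans R cos φ, so Δλ = ΔE / (R cos φ) = 302.6 / (6378000 × 0.332079) = 1.4287e-04 rad = 29.469″.

Δλ = 29.47″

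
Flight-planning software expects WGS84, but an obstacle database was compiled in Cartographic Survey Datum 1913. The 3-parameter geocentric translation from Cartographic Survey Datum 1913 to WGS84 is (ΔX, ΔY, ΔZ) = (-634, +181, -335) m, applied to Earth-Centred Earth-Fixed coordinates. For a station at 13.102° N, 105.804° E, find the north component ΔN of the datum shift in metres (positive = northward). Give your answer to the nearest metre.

At φ = 13.102°, λ = 105.804°: sin φ = 0.226685, cos φ = 0.973968, sin λ = 0.962199, cos λ = -0.272347.
ΔN = −sin φ cos λ·ΔX − sin φ sin λ·ΔY + cos φ·ΔZ = −(0.226685)(-0.272347)(-634) − (0.226685)(0.962199)(181) + (0.973968)(-335) = -404.90 m.

ΔN = -405 m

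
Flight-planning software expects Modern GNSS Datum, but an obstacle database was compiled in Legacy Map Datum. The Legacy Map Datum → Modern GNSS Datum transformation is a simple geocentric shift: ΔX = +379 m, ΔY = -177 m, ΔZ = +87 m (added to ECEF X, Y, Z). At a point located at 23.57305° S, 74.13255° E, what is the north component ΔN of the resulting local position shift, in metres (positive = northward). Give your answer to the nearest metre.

ΔN = 53 m

At φ = -23.57305°, λ = 74.13255°: sin φ = -0.399918, cos φ = 0.916551, sin λ = 0.961897, cos λ = 0.273413.
ΔN = −sin φ cos λ·ΔX − sin φ sin λ·ΔY + cos φ·ΔZ = −(-0.399918)(0.273413)(379) − (-0.399918)(0.961897)(-177) + (0.916551)(87) = 53.09 m.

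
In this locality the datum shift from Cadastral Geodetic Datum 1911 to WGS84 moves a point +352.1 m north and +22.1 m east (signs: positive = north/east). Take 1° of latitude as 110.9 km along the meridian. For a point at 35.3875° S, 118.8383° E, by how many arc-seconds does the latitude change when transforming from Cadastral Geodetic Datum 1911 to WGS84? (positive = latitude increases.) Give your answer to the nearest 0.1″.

1° of latitude = 110.9 km, so Δφ = 352.1 / 110900 = 0.0031749° = 11.430″.

Δφ = 11.4″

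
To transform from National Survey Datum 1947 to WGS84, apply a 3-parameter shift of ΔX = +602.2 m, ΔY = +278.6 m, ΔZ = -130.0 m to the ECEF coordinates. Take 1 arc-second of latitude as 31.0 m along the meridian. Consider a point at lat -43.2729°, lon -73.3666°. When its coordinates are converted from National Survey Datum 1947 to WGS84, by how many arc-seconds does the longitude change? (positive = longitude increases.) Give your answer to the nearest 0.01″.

Δλ = 29.10″

sin φ = -0.685474, cos φ = 0.728097, sin λ = -0.958156, cos λ = 0.286247.
East component: ΔE = −sin λ·ΔX + cos λ·ΔY = −(-0.958156)(602.2) + (0.286247)(278.6) = 656.75 m.
1° of latitude spans 3600 × 31.00 = 111600 m; at latitude φ, 1° of longitude spans that × cos φ = 81255.6 m, so Δλ = 656.75 / 81255.6 × 3600 = 29.097″.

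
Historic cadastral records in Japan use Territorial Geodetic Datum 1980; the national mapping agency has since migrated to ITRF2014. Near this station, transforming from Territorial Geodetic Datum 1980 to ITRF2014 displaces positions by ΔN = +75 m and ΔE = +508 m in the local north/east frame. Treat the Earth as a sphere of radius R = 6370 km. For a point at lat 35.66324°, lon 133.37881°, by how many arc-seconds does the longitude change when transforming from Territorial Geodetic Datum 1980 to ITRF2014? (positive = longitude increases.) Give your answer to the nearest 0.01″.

Δλ = 20.25″

At latitude 35.66324°, cos φ = 0.812458.
One radian of longitude at latitude φ spans R cos φ, so Δλ = ΔE / (R cos φ) = 508.0 / (6370000 × 0.812458) = 9.8158e-05 rad = 20.246″.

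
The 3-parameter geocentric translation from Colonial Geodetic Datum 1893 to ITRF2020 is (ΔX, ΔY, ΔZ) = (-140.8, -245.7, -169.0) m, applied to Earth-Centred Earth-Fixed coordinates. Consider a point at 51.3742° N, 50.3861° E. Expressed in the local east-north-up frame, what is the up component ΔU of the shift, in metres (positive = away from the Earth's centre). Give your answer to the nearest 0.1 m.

ΔU = -306.2 m

At φ = 51.3742°, λ = 50.3861°: sin φ = 0.781239, cos φ = 0.624231, sin λ = 0.770359, cos λ = 0.637611.
ΔU = cos φ cos λ·ΔX + cos φ sin λ·ΔY + sin φ·ΔZ = (0.624231)(0.637611)(-140.8) + (0.624231)(0.770359)(-245.7) + (0.781239)(-169.0) = -306.22 m.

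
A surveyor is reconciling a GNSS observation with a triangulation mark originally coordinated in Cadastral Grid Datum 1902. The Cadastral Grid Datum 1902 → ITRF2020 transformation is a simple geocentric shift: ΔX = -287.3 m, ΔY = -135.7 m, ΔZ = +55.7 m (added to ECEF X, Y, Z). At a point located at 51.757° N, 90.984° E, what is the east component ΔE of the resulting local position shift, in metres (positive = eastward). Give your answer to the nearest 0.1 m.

ΔE = 289.6 m

The local east axis at (φ, λ) is (−sin λ, cos λ, 0), so ΔE = −sin(90.984°)·(-287.3) + cos(90.984°)·(-135.7) = 289.59 m.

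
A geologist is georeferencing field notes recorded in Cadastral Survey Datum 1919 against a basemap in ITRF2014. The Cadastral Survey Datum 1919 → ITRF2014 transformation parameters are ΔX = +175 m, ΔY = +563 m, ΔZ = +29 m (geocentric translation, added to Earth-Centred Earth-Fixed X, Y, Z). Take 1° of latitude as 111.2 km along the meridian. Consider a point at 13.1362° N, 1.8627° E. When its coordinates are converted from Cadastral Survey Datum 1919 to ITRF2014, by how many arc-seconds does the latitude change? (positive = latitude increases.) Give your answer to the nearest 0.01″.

Δφ = -0.51″

sin φ = 0.227267, cos φ = 0.973833, sin λ = 0.032505, cos λ = 0.999472.
North component: ΔN = −sin φ cos λ·ΔX − sin φ sin λ·ΔY + cos φ·ΔZ = −(0.227267)(0.999472)(175) − (0.227267)(0.032505)(563) + (0.973833)(29) = -15.67 m.
1° of latitude spans 111200 m, so Δφ = -15.67 / 111200 × 3600 = -0.507″.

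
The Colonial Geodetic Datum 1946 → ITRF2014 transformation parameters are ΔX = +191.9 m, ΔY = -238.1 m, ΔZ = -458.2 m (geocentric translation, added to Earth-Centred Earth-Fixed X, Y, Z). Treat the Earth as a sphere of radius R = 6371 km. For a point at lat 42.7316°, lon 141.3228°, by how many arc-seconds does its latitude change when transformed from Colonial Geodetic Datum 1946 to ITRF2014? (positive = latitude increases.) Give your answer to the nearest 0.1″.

Δφ = -4.3″

sin φ = 0.678565, cos φ = 0.734540, sin λ = 0.624932, cos λ = -0.780679.
North component: ΔN = −sin φ cos λ·ΔX − sin φ sin λ·ΔY + cos φ·ΔZ = −(0.678565)(-0.780679)(191.9) − (0.678565)(0.624932)(-238.1) + (0.734540)(-458.2) = -133.94 m.
1° of latitude spans πR/180 = 111195 m, so Δφ = -133.94 / 111195 × 3600 = -4.336″.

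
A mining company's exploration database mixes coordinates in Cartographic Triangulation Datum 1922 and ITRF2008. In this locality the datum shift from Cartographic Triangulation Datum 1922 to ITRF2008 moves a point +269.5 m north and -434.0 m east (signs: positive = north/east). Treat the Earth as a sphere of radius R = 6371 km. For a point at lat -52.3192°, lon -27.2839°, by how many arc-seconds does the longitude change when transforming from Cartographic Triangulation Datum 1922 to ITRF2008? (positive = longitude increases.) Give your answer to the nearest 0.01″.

Δλ = -22.99″

At latitude -52.3192°, cos φ = 0.611262.
One radian of longitude at latitude φ spans R cos φ, so Δλ = ΔE / (R cos φ) = -434.0 / (6371000 × 0.611262) = -1.1144e-04 rad = -22.987″.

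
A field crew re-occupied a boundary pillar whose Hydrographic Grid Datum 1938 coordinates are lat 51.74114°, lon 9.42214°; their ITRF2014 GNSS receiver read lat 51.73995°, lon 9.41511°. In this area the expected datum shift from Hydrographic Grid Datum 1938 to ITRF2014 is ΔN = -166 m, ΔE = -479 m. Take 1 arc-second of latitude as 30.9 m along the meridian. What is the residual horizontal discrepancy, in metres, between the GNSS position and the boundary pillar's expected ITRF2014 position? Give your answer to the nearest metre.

34 m

Observed coordinate differences: Δφ = -0.00119°, Δλ = -0.00703°.
Converting to metres (1° lat = 111240 m, cos φ = 0.619215): observed ΔN = -132.4 m, observed ΔE = -484.2 m.
Subtracting the expected shift leaves a residual of -132.4 − (-166) = 33.6 m north and -484.2 − (-479) = -5.2 m east.
Residual distance = √(33.6² + (-5.2)²) = 34.0 m.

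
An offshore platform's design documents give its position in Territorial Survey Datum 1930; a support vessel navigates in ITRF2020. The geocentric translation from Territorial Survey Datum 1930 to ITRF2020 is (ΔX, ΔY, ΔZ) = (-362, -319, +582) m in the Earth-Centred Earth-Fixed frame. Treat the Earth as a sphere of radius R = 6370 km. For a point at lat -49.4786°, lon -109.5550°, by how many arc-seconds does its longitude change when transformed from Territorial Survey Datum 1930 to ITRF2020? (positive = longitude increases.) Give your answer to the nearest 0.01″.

Δλ = -11.68″

sin φ = -0.760163, cos φ = 0.649732, sin λ = -0.942321, cos λ = -0.334712.
East component: ΔE = −sin λ·ΔX + cos λ·ΔY = −(-0.942321)(-362) + (-0.334712)(-319) = -234.35 m.
1° of latitude spans πR/180 = 111177 m; at latitude φ, 1° of longitude spans that × cos φ = 72235.6 m, so Δλ = -234.35 / 72235.6 × 3600 = -11.679″.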